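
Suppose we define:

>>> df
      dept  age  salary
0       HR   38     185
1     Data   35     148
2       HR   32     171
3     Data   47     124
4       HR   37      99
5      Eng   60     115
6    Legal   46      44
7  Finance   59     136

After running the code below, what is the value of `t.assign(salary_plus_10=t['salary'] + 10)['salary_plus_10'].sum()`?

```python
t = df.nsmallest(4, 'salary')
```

take 4 rows with smallest salary:
    dept  age  salary
6  Legal   46      44
4     HR   37      99
5    Eng   60     115
3   Data   47     124
add column salary_plus_10 = t['salary'] + 10:
    dept  age  salary  salary_plus_10
6  Legal   46      44              54
4     HR   37      99             109
5    Eng   60     115             125
3   Data   47     124             134
Then the sum of column 'salary_plus_10': 422

422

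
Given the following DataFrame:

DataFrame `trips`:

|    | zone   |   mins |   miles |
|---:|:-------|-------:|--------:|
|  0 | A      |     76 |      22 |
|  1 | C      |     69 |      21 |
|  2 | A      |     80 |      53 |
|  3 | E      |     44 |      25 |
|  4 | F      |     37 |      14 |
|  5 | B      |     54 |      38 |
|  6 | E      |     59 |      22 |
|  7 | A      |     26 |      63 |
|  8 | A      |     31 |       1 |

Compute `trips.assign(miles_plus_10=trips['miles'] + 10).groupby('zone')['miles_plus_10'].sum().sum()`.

349

add column miles_plus_10 = trips['miles'] + 10:
  zone  mins  miles  miles_plus_10
0    A    76     22             32
1    C    69     21             31
2    A    80     53             63
3    E    44     25             35
4    F    37     14             24
5    B    54     38             48
6    E    59     22             32
7    A    26     63             73
8    A    31      1             11
group by zone, sum of miles_plus_10:
zone
A    179
B     48
C     31
E     67
F     24
Name: miles_plus_10, dtype: int64
So sum() = 349.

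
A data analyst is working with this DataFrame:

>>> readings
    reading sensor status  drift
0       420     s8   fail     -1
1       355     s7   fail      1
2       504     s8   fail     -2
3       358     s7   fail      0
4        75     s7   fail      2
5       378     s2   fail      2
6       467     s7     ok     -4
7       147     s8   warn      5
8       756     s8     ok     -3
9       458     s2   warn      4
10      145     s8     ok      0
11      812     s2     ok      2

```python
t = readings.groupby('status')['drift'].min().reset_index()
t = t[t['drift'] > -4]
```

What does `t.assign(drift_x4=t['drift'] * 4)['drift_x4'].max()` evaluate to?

16

group by status, min of drift:
status
fail   -2
ok     -4
warn    4
Name: drift, dtype: int64
reset_index():
  status  drift
0   fail     -2
1     ok     -4
2   warn      4
filter rows where drift > -4:
  status  drift
0   fail     -2
2   warn      4
add column drift_x4 = t['drift'] * 4:
  status  drift  drift_x4
0   fail     -2        -8
2   warn      4        16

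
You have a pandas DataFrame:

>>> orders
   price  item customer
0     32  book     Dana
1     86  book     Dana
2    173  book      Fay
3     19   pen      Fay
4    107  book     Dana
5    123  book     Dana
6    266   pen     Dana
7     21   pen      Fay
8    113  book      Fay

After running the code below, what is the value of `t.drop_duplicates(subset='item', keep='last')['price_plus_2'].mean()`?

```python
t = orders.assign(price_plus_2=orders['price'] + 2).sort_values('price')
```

add column price_plus_2 = orders['price'] + 2:
   price  item customer  price_plus_2
0     32  book     Dana            34
1     86  book     Dana            88
2    173  book      Fay           175
3     19   pen      Fay            21
4    107  book     Dana           109
5    123  book     Dana           125
6    266   pen     Dana           268
7     21   pen      Fay            23
8    113  book      Fay           115
sort by price:
   price  item customer  price_plus_2
3     19   pen      Fay            21
7     21   pen      Fay            23
0     32  book     Dana            34
1     86  book     Dana            88
4    107  book     Dana           109
8    113  book      Fay           115
5    123  book     Dana           125
2    173  book      Fay           175
6    266   pen     Dana           268
drop duplicate item (keep=last):
   price  item customer  price_plus_2
2    173  book      Fay           175
6    266   pen     Dana           268
Reading off the mean of column 'price_plus_2', we get 221.5.

221.5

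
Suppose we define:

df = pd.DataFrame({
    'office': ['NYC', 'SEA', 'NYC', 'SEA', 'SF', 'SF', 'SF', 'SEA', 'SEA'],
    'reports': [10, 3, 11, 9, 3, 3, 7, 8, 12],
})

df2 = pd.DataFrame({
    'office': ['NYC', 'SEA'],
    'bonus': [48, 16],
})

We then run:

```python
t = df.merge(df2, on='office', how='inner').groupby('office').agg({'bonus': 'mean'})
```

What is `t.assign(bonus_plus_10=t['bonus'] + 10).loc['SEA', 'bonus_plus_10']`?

merge on 'office' (how='inner') → 6 rows:
  office  reports  bonus
0    NYC       10     48
1    SEA        3     16
2    NYC       11     48
3    SEA        9     16
4    SEA        8     16
5    SEA       12     16
group by office, mean of bonus:
        bonus
office       
NYC      48.0
SEA      16.0
add column bonus_plus_10 = t['bonus'] + 10:
        bonus  bonus_plus_10
office                      
NYC      48.0           58.0
SEA      16.0           26.0

26.0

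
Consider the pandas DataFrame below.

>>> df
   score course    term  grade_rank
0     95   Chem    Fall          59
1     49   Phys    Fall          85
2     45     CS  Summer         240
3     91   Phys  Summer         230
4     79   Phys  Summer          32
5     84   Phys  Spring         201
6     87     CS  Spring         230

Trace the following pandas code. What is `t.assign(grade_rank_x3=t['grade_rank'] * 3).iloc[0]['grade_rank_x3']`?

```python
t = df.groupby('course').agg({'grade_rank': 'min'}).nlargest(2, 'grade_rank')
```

group by course, min of grade_rank:
        grade_rank
course            
CS             230
Chem            59
Phys            32
take 2 rows with largest grade_rank:
        grade_rank
course            
CS             230
Chem            59
add column grade_rank_x3 = t['grade_rank'] * 3:
        grade_rank  grade_rank_x3
course                           
CS             230            690
Chem            59            177

690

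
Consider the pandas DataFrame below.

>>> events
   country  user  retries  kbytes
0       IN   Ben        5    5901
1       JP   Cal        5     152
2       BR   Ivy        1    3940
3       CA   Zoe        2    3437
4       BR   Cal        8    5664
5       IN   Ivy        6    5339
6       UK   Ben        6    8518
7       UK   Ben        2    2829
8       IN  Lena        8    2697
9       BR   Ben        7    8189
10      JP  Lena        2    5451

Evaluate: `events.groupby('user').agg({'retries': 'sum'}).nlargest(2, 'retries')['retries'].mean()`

group by user, sum of retries:
      retries
user         
Ben        20
Cal        13
Ivy         7
Lena       10
Zoe         2
take 2 rows with largest retries:
      retries
user         
Ben        20
Cal        13
Taking the mean of column 'retries' gives 16.5.

16.5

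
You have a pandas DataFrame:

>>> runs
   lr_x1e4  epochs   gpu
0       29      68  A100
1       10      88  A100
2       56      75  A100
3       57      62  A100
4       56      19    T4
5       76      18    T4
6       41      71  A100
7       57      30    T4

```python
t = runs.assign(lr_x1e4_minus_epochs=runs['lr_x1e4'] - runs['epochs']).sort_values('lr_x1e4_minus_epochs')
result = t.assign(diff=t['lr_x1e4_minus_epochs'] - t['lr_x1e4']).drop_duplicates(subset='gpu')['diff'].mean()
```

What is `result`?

-59.0

add column lr_x1e4_minus_epochs = runs['lr_x1e4'] - runs['epochs']:
   lr_x1e4  epochs   gpu  lr_x1e4_minus_epochs
0       29      68  A100                   -39
1       10      88  A100                   -78
2       56      75  A100                   -19
3       57      62  A100                    -5
4       56      19    T4                    37
5       76      18    T4                    58
6       41      71  A100                   -30
7       57      30    T4                    27
sort by lr_x1e4_minus_epochs:
   lr_x1e4  epochs   gpu  lr_x1e4_minus_epochs
1       10      88  A100                   -78
0       29      68  A100                   -39
6       41      71  A100                   -30
2       56      75  A100                   -19
3       57      62  A100                    -5
7       57      30    T4                    27
4       56      19    T4                    37
5       76      18    T4                    58
add column diff = t['lr_x1e4_minus_epochs'] - t['lr_x1e4']:
   lr_x1e4  epochs   gpu  lr_x1e4_minus_epochs  diff
1       10      88  A100                   -78   -88
0       29      68  A100                   -39   -68
6       41      71  A100                   -30   -71
2       56      75  A100                   -19   -75
3       57      62  A100                    -5   -62
7       57      30    T4                    27   -30
4       56      19    T4                    37   -19
5       76      18    T4                    58   -18
drop duplicate gpu (keep=first):
   lr_x1e4  epochs   gpu  lr_x1e4_minus_epochs  diff
1       10      88  A100                   -78   -88
7       57      30    T4                    27   -30
Hence -59.0.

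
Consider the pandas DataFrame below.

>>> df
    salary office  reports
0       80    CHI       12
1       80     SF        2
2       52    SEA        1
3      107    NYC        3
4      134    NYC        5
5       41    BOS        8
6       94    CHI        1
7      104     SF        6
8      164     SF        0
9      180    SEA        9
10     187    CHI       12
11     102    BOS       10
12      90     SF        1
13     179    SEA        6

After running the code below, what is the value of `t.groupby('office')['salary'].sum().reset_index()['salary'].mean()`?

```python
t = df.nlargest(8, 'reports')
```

201.4

take 8 rows with largest reports:
    salary office  reports
0       80    CHI       12
10     187    CHI       12
11     102    BOS       10
9      180    SEA        9
5       41    BOS        8
7      104     SF        6
13     179    SEA        6
4      134    NYC        5
group by office, sum of salary:
office
BOS    143
CHI    267
NYC    134
SEA    359
SF     104
Name: salary, dtype: int64
reset_index():
  office  salary
0    BOS     143
1    CHI     267
2    NYC     134
3    SEA     359
4     SF     104
Finally, mean of column 'salary' = 201.4.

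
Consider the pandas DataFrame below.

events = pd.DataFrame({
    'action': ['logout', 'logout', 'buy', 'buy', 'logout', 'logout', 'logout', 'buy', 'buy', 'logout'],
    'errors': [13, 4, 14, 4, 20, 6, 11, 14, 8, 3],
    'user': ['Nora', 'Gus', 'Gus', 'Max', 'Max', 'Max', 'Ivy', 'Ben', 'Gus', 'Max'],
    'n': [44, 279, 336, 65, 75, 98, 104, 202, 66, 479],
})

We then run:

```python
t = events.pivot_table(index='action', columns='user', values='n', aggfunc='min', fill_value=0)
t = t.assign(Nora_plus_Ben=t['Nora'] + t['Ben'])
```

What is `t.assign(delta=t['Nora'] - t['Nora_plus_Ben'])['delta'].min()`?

-202

pivot: rows=action, cols=user, min(n):
user    Ben  Gus  Ivy  Max  Nora
action                          
buy     202   66    0   65     0
logout    0  279  104   75    44
add column Nora_plus_Ben = t['Nora'] + t['Ben']:
user    Ben  Gus  Ivy  Max  Nora  Nora_plus_Ben
action                                         
buy     202   66    0   65     0            202
logout    0  279  104   75    44             44
add column delta = t['Nora'] - t['Nora_plus_Ben']:
user    Ben  Gus  Ivy  Max  Nora  Nora_plus_Ben  delta
action                                                
buy     202   66    0   65     0            202   -202
logout    0  279  104   75    44             44      0
Then the min of column 'delta': -202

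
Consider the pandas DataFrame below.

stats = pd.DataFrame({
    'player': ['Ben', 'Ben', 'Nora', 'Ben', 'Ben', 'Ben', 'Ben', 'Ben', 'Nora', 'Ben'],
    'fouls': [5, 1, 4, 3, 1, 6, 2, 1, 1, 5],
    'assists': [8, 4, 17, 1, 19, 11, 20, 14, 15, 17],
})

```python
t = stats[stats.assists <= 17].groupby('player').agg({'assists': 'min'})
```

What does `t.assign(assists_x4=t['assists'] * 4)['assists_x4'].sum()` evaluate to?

64

filter rows where assists <= 17:
  player  fouls  assists
0    Ben      5        8
1    Ben      1        4
2   Nora      4       17
3    Ben      3        1
5    Ben      6       11
7    Ben      1       14
8   Nora      1       15
9    Ben      5       17
group by player, min of assists:
        assists
player         
Ben           1
Nora         15
add column assists_x4 = t['assists'] * 4:
        assists  assists_x4
player                     
Ben           1           4
Nora         15          60
So sum() = 64.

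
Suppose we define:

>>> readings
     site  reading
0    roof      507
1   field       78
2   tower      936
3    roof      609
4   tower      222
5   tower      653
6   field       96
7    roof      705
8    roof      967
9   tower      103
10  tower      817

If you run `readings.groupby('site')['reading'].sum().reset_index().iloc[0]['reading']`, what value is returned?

group by site, sum of reading:
site
field     174
roof     2788
tower    2731
Name: reading, dtype: int64
reset_index():
    site  reading
0  field      174
1   roof     2788
2  tower     2731
Hence 174.

174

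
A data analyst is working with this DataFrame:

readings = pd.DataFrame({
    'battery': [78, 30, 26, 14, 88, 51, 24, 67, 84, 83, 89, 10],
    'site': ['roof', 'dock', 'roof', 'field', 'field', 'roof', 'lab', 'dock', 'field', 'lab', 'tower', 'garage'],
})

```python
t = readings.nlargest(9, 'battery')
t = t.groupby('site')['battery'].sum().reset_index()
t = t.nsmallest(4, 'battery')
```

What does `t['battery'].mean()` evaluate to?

106.0

take 9 rows with largest battery:
    battery   site
10       89  tower
4        88  field
8        84  field
9        83    lab
0        78   roof
7        67   dock
5        51   roof
1        30   dock
2        26   roof
group by site, sum of battery:
site
dock      97
field    172
lab       83
roof     155
tower     89
Name: battery, dtype: int64
reset_index():
    site  battery
0   dock       97
1  field      172
2    lab       83
3   roof      155
4  tower       89
take 4 rows with smallest battery:
    site  battery
2    lab       83
4  tower       89
0   dock       97
3   roof      155
Hence 106.0.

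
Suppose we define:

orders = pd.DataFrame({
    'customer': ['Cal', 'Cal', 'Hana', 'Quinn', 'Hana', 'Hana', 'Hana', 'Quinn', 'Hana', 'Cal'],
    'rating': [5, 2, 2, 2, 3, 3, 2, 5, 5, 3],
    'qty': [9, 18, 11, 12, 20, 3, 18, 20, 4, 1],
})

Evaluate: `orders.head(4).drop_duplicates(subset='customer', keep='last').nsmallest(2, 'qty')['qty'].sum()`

take first 4 rows:
  customer  rating  qty
0      Cal       5    9
1      Cal       2   18
2     Hana       2   11
3    Quinn       2   12
drop duplicate customer (keep=last):
  customer  rating  qty
1      Cal       2   18
2     Hana       2   11
3    Quinn       2   12
take 2 rows with smallest qty:
  customer  rating  qty
2     Hana       2   11
3    Quinn       2   12
Taking the sum of column 'qty' gives 23.

23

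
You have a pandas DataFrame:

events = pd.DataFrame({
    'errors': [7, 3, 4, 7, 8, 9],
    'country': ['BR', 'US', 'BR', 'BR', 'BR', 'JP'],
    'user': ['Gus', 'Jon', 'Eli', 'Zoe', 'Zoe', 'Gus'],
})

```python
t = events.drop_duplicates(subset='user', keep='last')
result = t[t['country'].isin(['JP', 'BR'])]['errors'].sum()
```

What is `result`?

drop duplicate user (keep=last):
   errors country user
1       3      US  Jon
2       4      BR  Eli
4       8      BR  Zoe
5       9      JP  Gus
filter rows where country in ['JP', 'BR']:
   errors country user
2       4      BR  Eli
4       8      BR  Zoe
5       9      JP  Gus
The sum of column 'errors' is 21.

21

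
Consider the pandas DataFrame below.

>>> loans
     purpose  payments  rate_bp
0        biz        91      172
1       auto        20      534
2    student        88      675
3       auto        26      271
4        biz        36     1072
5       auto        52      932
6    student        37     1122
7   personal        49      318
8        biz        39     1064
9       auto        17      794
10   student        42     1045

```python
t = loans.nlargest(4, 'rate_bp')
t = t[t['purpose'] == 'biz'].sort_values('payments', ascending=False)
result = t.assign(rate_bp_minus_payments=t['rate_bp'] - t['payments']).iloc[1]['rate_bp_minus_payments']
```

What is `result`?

take 4 rows with largest rate_bp:
    purpose  payments  rate_bp
6   student        37     1122
4       biz        36     1072
8       biz        39     1064
10  student        42     1045
filter rows where purpose == 'biz':
  purpose  payments  rate_bp
4     biz        36     1072
8     biz        39     1064
sort by payments descending:
  purpose  payments  rate_bp
8     biz        39     1064
4     biz        36     1072
add column rate_bp_minus_payments = t['rate_bp'] - t['payments']:
  purpose  payments  rate_bp  rate_bp_minus_payments
8     biz        39     1064                    1025
4     biz        36     1072                    1036

1036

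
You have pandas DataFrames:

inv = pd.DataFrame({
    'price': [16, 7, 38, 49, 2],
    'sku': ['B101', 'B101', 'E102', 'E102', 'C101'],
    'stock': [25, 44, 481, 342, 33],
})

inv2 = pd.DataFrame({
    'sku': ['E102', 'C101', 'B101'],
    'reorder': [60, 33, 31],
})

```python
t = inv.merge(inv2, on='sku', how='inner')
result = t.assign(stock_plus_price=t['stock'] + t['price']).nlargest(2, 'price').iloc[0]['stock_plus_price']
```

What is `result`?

merge on 'sku' (how='inner') → 5 rows:
   price   sku  stock  reorder
0     16  B101     25       31
1      7  B101     44       31
2     38  E102    481       60
3     49  E102    342       60
4      2  C101     33       33
add column stock_plus_price = t['stock'] + t['price']:
   price   sku  stock  reorder  stock_plus_price
0     16  B101     25       31                41
1      7  B101     44       31                51
2     38  E102    481       60               519
3     49  E102    342       60               391
4      2  C101     33       33                35
take 2 rows with largest price:
   price   sku  stock  reorder  stock_plus_price
3     49  E102    342       60               391
2     38  E102    481       60               519

391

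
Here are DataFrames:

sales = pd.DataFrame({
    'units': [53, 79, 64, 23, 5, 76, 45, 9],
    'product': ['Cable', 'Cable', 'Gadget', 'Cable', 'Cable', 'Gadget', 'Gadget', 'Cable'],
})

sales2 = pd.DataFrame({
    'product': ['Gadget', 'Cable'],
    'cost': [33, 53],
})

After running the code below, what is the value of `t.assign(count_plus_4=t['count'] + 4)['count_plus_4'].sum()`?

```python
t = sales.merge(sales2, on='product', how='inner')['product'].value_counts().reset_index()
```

merge on 'product' (how='inner') → 8 rows:
   units product  cost
0     53   Cable    53
1     79   Cable    53
2     64  Gadget    33
3     23   Cable    53
4      5   Cable    53
5     76  Gadget    33
6     45  Gadget    33
7      9   Cable    53
value_counts of product:
product
Cable     5
Gadget    3
Name: count, dtype: int64
reset_index():
  product  count
0   Cable      5
1  Gadget      3
add column count_plus_4 = t['count'] + 4:
  product  count  count_plus_4
0   Cable      5             9
1  Gadget      3             7

16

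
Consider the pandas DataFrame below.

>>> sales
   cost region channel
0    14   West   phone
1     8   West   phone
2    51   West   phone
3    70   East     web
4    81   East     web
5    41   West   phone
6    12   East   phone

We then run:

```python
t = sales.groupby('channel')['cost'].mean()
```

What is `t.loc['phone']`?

group by channel, mean of cost:
channel
phone    25.2
web      75.5
Name: cost, dtype: float64
Finally, value at index 'phone' = 25.2.

25.2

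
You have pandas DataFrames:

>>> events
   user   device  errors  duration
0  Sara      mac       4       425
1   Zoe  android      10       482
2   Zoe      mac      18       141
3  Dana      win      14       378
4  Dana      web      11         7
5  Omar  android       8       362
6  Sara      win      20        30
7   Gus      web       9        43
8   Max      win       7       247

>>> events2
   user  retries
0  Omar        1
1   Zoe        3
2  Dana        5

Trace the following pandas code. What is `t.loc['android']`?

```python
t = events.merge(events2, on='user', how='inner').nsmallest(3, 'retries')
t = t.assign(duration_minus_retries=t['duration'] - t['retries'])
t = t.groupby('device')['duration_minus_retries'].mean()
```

420.0

merge on 'user' (how='inner') → 5 rows:
   user   device  errors  duration  retries
0   Zoe  android      10       482        3
1   Zoe      mac      18       141        3
2  Dana      win      14       378        5
3  Dana      web      11         7        5
4  Omar  android       8       362        1
take 3 rows with smallest retries:
   user   device  errors  duration  retries
4  Omar  android       8       362        1
0   Zoe  android      10       482        3
1   Zoe      mac      18       141        3
add column duration_minus_retries = t['duration'] - t['retries']:
   user   device  errors  duration  retries  duration_minus_retries
4  Omar  android       8       362        1                     361
0   Zoe  android      10       482        3                     479
1   Zoe      mac      18       141        3                     138
group by device, mean of duration_minus_retries:
device
android    420.0
mac        138.0
Name: duration_minus_retries, dtype: float64
Then the value at index 'android': 420.0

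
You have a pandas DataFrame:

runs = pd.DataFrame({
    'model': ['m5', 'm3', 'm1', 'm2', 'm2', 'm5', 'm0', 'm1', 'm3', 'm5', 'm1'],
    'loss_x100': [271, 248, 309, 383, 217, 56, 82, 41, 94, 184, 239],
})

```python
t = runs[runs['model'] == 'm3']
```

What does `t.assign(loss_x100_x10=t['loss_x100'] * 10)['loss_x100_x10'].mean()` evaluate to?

filter rows where model == 'm3':
  model  loss_x100
1    m3        248
8    m3         94
add column loss_x100_x10 = t['loss_x100'] * 10:
  model  loss_x100  loss_x100_x10
1    m3        248           2480
8    m3         94            940
mean of column 'loss_x100_x10' → 1710.0

1710.0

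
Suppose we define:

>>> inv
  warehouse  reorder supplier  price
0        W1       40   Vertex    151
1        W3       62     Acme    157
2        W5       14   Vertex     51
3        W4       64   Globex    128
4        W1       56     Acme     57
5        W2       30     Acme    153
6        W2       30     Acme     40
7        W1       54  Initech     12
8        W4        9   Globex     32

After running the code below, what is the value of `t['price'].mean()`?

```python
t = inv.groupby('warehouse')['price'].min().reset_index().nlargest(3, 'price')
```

82.6666666667

group by warehouse, min of price:
warehouse
W1     12
W2     40
W3    157
W4     32
W5     51
Name: price, dtype: int64
reset_index():
  warehouse  price
0        W1     12
1        W2     40
2        W3    157
3        W4     32
4        W5     51
take 3 rows with largest price:
  warehouse  price
2        W3    157
4        W5     51
1        W2     40
Reading off the mean of column 'price', we get 82.6666666667.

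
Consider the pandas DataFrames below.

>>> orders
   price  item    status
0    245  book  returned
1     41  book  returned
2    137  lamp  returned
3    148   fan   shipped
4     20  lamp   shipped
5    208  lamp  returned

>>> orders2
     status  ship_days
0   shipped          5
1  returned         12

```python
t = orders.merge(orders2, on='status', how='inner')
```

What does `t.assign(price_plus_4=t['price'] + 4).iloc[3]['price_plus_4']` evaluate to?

merge on 'status' (how='inner') → 6 rows:
   price  item    status  ship_days
0    245  book  returned         12
1     41  book  returned         12
2    137  lamp  returned         12
3    148   fan   shipped          5
4     20  lamp   shipped          5
5    208  lamp  returned         12
add column price_plus_4 = t['price'] + 4:
   price  item    status  ship_days  price_plus_4
0    245  book  returned         12           249
1     41  book  returned         12            45
2    137  lamp  returned         12           141
3    148   fan   shipped          5           152
4     20  lamp   shipped          5            24
5    208  lamp  returned         12           212
value at position 3, column 'price_plus_4' → 152

152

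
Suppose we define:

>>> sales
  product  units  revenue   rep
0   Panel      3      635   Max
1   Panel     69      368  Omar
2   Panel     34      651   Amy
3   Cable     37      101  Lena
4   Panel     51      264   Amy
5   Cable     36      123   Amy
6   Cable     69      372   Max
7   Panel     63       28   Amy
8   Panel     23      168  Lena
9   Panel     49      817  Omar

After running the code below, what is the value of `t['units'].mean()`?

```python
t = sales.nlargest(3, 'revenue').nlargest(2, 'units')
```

41.5

take 3 rows with largest revenue:
  product  units  revenue   rep
9   Panel     49      817  Omar
2   Panel     34      651   Amy
0   Panel      3      635   Max
take 2 rows with largest units:
  product  units  revenue   rep
9   Panel     49      817  Omar
2   Panel     34      651   Amy
So mean() = 41.5.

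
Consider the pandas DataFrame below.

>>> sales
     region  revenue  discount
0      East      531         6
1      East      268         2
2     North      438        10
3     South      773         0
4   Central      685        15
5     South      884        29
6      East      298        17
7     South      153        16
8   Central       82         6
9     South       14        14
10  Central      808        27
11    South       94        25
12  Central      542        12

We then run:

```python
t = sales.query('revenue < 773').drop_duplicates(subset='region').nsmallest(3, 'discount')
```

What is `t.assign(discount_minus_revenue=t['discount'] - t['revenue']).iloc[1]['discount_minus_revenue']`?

filter rows where revenue < 773:
     region  revenue  discount
0      East      531         6
1      East      268         2
2     North      438        10
4   Central      685        15
6      East      298        17
7     South      153        16
8   Central       82         6
9     South       14        14
11    South       94        25
12  Central      542        12
drop duplicate region (keep=first):
    region  revenue  discount
0     East      531         6
2    North      438        10
4  Central      685        15
7    South      153        16
take 3 rows with smallest discount:
    region  revenue  discount
0     East      531         6
2    North      438        10
4  Central      685        15
add column discount_minus_revenue = t['discount'] - t['revenue']:
    region  revenue  discount  discount_minus_revenue
0     East      531         6                    -525
2    North      438        10                    -428
4  Central      685        15                    -670
Taking the value at position 1, column 'discount_minus_revenue' gives -428.

-428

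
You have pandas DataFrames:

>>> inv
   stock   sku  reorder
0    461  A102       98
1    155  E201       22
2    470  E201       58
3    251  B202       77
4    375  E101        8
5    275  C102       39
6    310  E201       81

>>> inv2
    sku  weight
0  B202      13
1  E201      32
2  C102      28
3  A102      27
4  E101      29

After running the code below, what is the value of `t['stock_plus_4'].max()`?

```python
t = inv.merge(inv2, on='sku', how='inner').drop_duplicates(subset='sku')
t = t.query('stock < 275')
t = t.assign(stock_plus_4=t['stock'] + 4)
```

merge on 'sku' (how='inner') → 7 rows:
   stock   sku  reorder  weight
0    461  A102       98      27
1    155  E201       22      32
2    470  E201       58      32
3    251  B202       77      13
4    375  E101        8      29
5    275  C102       39      28
6    310  E201       81      32
drop duplicate sku (keep=first):
   stock   sku  reorder  weight
0    461  A102       98      27
1    155  E201       22      32
3    251  B202       77      13
4    375  E101        8      29
5    275  C102       39      28
filter rows where stock < 275:
   stock   sku  reorder  weight
1    155  E201       22      32
3    251  B202       77      13
add column stock_plus_4 = t['stock'] + 4:
   stock   sku  reorder  weight  stock_plus_4
1    155  E201       22      32           159
3    251  B202       77      13           255
Hence 255.

255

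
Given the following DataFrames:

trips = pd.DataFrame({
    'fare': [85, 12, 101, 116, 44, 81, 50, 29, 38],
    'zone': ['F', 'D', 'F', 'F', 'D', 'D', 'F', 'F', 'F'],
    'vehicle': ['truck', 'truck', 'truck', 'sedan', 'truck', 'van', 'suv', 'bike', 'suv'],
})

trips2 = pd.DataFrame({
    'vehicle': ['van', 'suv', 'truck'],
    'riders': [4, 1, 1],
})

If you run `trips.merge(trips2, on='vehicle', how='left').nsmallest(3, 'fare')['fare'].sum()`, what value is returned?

merge on 'vehicle' (how='left') → 9 rows:
   fare zone vehicle  riders
0    85    F   truck     1.0
1    12    D   truck     1.0
2   101    F   truck     1.0
3   116    F   sedan     NaN
4    44    D   truck     1.0
5    81    D     van     4.0
6    50    F     suv     1.0
7    29    F    bike     NaN
8    38    F     suv     1.0
take 3 rows with smallest fare:
   fare zone vehicle  riders
1    12    D   truck     1.0
7    29    F    bike     NaN
8    38    F     suv     1.0

79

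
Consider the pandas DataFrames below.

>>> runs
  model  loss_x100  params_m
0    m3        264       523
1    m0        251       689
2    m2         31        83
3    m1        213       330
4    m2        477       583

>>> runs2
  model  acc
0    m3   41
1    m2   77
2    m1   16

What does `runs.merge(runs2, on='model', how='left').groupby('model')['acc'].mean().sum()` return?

134.0

merge on 'model' (how='left') → 5 rows:
  model  loss_x100  params_m   acc
0    m3        264       523  41.0
1    m0        251       689   NaN
2    m2         31        83  77.0
3    m1        213       330  16.0
4    m2        477       583  77.0
group by model, mean of acc:
model
m0     NaN
m1    16.0
m2    77.0
m3    41.0
Name: acc, dtype: float64
sum of the resulting series → 134.0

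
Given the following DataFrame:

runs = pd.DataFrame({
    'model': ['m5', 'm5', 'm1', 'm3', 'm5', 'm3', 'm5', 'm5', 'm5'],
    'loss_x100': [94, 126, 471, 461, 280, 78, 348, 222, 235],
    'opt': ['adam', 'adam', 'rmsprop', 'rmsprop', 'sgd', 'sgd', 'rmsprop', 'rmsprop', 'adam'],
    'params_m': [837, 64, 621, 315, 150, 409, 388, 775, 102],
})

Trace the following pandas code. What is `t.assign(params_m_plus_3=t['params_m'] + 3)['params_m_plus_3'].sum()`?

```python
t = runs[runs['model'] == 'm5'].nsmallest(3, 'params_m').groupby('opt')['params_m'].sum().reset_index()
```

filter rows where model == 'm5':
  model  loss_x100      opt  params_m
0    m5         94     adam       837
1    m5        126     adam        64
4    m5        280      sgd       150
6    m5        348  rmsprop       388
7    m5        222  rmsprop       775
8    m5        235     adam       102
take 3 rows with smallest params_m:
  model  loss_x100   opt  params_m
1    m5        126  adam        64
8    m5        235  adam       102
4    m5        280   sgd       150
group by opt, sum of params_m:
opt
adam    166
sgd     150
Name: params_m, dtype: int64
reset_index():
    opt  params_m
0  adam       166
1   sgd       150
add column params_m_plus_3 = t['params_m'] + 3:
    opt  params_m  params_m_plus_3
0  adam       166              169
1   sgd       150              153

322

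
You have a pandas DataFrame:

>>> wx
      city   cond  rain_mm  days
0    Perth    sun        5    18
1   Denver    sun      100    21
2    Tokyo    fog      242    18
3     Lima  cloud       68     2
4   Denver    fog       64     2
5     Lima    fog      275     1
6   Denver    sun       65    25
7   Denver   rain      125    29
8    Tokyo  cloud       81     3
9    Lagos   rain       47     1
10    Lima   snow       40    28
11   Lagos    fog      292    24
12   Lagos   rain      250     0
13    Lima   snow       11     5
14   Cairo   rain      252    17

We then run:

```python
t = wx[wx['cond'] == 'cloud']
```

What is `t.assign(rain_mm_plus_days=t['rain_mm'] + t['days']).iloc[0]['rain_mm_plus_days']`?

filter rows where cond == 'cloud':
    city   cond  rain_mm  days
3   Lima  cloud       68     2
8  Tokyo  cloud       81     3
add column rain_mm_plus_days = t['rain_mm'] + t['days']:
    city   cond  rain_mm  days  rain_mm_plus_days
3   Lima  cloud       68     2                 70
8  Tokyo  cloud       81     3                 84
value at position 0, column 'rain_mm_plus_days' → 70

70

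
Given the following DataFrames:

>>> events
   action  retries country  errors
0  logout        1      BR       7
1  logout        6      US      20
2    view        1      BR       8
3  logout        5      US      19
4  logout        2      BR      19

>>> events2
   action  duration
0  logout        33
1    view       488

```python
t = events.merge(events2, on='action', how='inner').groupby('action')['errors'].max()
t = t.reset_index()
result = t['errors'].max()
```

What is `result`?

merge on 'action' (how='inner') → 5 rows:
   action  retries country  errors  duration
0  logout        1      BR       7        33
1  logout        6      US      20        33
2    view        1      BR       8       488
3  logout        5      US      19        33
4  logout        2      BR      19        33
group by action, max of errors:
action
logout    20
view       8
Name: errors, dtype: int64
reset_index():
   action  errors
0  logout      20
1    view       8
Then the max of column 'errors': 20

20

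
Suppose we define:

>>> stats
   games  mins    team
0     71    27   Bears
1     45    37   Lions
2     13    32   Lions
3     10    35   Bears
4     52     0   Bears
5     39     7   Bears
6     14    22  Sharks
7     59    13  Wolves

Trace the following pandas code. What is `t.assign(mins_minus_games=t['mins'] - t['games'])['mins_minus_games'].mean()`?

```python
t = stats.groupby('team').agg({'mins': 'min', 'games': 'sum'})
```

-59.0

group by team: min(mins), sum(games):
        mins  games
team               
Bears      0    172
Lions     32     58
Sharks    22     14
Wolves    13     59
add column mins_minus_games = t['mins'] - t['games']:
        mins  games  mins_minus_games
team                                 
Bears      0    172              -172
Lions     32     58               -26
Sharks    22     14                 8
Wolves    13     59               -46
Finally, mean of column 'mins_minus_games' = -59.0.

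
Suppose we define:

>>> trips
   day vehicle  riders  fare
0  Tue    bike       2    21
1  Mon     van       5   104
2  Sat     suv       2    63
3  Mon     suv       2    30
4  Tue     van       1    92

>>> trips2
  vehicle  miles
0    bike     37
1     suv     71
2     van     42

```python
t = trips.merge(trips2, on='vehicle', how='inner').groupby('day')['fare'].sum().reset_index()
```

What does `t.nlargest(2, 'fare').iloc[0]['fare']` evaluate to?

merge on 'vehicle' (how='inner') → 5 rows:
   day vehicle  riders  fare  miles
0  Tue    bike       2    21     37
1  Mon     van       5   104     42
2  Sat     suv       2    63     71
3  Mon     suv       2    30     71
4  Tue     van       1    92     42
group by day, sum of fare:
day
Mon    134
Sat     63
Tue    113
Name: fare, dtype: int64
reset_index():
   day  fare
0  Mon   134
1  Sat    63
2  Tue   113
take 2 rows with largest fare:
   day  fare
0  Mon   134
2  Tue   113

134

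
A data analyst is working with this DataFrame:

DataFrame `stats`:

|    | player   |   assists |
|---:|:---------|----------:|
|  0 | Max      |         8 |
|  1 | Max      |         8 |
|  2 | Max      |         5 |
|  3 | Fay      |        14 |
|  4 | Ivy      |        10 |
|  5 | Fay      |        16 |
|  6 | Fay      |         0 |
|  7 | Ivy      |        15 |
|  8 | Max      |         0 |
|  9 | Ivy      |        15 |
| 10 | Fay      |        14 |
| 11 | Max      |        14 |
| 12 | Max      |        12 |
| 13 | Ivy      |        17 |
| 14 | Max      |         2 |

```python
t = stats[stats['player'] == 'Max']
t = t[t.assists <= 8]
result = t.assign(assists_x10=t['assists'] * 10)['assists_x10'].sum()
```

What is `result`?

230

filter rows where player == 'Max':
   player  assists
0     Max        8
1     Max        8
2     Max        5
8     Max        0
11    Max       14
12    Max       12
14    Max        2
filter rows where assists <= 8:
   player  assists
0     Max        8
1     Max        8
2     Max        5
8     Max        0
14    Max        2
add column assists_x10 = t['assists'] * 10:
   player  assists  assists_x10
0     Max        8           80
1     Max        8           80
2     Max        5           50
8     Max        0            0
14    Max        2           20
Then the sum of column 'assists_x10': 230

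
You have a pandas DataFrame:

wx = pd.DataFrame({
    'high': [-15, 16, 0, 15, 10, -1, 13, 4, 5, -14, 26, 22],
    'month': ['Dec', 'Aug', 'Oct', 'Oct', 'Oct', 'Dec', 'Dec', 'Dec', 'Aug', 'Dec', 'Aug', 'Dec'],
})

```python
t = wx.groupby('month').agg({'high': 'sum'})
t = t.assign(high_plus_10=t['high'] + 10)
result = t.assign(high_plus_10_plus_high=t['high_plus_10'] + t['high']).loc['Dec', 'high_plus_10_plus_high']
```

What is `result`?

28

group by month, sum of high:
       high
month      
Aug      47
Dec       9
Oct      25
add column high_plus_10 = t['high'] + 10:
       high  high_plus_10
month                    
Aug      47            57
Dec       9            19
Oct      25            35
add column high_plus_10_plus_high = t['high_plus_10'] + t['high']:
       high  high_plus_10  high_plus_10_plus_high
month                                            
Aug      47            57                     104
Dec       9            19                      28
Oct      25            35                      60
Then the value at row 'Dec', column 'high_plus_10_plus_high': 28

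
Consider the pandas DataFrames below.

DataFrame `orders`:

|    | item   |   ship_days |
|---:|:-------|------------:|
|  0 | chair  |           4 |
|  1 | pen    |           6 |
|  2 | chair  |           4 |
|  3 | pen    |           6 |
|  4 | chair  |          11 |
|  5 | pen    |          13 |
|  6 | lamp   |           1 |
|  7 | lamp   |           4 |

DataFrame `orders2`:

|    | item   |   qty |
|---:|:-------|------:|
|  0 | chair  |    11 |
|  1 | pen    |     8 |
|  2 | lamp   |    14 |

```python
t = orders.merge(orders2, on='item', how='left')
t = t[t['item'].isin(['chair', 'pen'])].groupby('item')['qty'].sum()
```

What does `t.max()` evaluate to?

33

merge on 'item' (how='left') → 8 rows:
    item  ship_days  qty
0  chair          4   11
1    pen          6    8
2  chair          4   11
3    pen          6    8
4  chair         11   11
5    pen         13    8
6   lamp          1   14
7   lamp          4   14
filter rows where item in ['chair', 'pen']:
    item  ship_days  qty
0  chair          4   11
1    pen          6    8
2  chair          4   11
3    pen          6    8
4  chair         11   11
5    pen         13    8
group by item, sum of qty:
item
chair    33
pen      24
Name: qty, dtype: int64
Then the max of the resulting series: 33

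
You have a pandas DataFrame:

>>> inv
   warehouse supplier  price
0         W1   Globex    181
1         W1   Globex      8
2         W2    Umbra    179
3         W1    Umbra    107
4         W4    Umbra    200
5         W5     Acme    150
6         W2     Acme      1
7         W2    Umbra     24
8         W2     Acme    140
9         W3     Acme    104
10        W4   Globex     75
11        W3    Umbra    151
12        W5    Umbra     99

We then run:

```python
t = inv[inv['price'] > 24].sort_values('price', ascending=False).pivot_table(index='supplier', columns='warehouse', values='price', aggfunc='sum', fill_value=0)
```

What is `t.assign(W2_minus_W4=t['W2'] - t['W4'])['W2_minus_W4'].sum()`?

44

filter rows where price > 24:
   warehouse supplier  price
0         W1   Globex    181
2         W2    Umbra    179
3         W1    Umbra    107
4         W4    Umbra    200
5         W5     Acme    150
8         W2     Acme    140
9         W3     Acme    104
10        W4   Globex     75
11        W3    Umbra    151
12        W5    Umbra     99
sort by price descending:
   warehouse supplier  price
4         W4    Umbra    200
0         W1   Globex    181
2         W2    Umbra    179
11        W3    Umbra    151
5         W5     Acme    150
8         W2     Acme    140
3         W1    Umbra    107
9         W3     Acme    104
12        W5    Umbra     99
10        W4   Globex     75
pivot: rows=supplier, cols=warehouse, sum(price):
warehouse   W1   W2   W3   W4   W5
supplier                          
Acme         0  140  104    0  150
Globex     181    0    0   75    0
Umbra      107  179  151  200   99
add column W2_minus_W4 = t['W2'] - t['W4']:
warehouse   W1   W2   W3   W4   W5  W2_minus_W4
supplier                                       
Acme         0  140  104    0  150          140
Globex     181    0    0   75    0          -75
Umbra      107  179  151  200   99          -21
Then the sum of column 'W2_minus_W4': 44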